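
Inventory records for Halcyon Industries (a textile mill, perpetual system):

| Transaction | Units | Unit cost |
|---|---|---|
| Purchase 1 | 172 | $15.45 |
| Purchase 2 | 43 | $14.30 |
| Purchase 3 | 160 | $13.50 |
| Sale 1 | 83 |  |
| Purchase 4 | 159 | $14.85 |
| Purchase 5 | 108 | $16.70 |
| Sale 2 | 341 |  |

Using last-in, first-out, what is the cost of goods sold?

COGS = $6,284.25

Sale 1 (83) [LIFO — newest first]: 83 @ $13.50 = $1,120.50
Sale 2 (341) [LIFO — newest first]: 108 @ $16.70 + 159 @ $14.85 + 74 @ $13.50 = $5,163.75
Total COGS = $1,120.50 + $5,163.75 = $6,284.25
Ending inventory: 172 @ $15.45 + 43 @ $14.30 + 3 @ $13.50 = $3,312.80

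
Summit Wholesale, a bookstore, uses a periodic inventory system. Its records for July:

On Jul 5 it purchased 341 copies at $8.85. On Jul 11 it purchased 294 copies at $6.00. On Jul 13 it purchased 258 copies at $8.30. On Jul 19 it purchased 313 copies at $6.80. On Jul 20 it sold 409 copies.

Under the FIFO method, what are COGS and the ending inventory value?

Jul 20, 409 sold [FIFO — oldest first]: 341 @ $8.85 + 68 @ $6.00 = $3,425.85
Ending inventory: 226 @ $6.00 + 258 @ $8.30 + 313 @ $6.80 = $5,625.80

COGS = $3,425.85; ending inventory = $5,625.80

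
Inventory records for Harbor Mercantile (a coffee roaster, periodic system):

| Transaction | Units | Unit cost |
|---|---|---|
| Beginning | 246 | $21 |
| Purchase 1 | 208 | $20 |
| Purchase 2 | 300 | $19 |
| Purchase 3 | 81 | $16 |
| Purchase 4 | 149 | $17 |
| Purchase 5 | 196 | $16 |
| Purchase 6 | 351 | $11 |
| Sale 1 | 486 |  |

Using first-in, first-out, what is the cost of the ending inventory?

Ending inventory = $15,918

Sale 1 (486) [FIFO — oldest first]: 246 @ $21 + 208 @ $20 + 32 @ $19 = $9,934
Ending inventory: 268 @ $19 + 81 @ $16 + 149 @ $17 + 196 @ $16 + 351 @ $11 = $15,918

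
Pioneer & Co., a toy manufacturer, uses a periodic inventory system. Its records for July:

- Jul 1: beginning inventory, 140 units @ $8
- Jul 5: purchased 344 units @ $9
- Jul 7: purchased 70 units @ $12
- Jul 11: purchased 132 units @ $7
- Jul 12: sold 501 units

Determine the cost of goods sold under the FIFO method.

Jul 12, 501 sold [FIFO — oldest first]: 140 @ $8 + 344 @ $9 + 17 @ $12 = $4,420
Ending inventory: 53 @ $12 + 132 @ $7 = $1,560
Check: goods available $5,980 = COGS $4,420 + ending $1,560

COGS = $4,420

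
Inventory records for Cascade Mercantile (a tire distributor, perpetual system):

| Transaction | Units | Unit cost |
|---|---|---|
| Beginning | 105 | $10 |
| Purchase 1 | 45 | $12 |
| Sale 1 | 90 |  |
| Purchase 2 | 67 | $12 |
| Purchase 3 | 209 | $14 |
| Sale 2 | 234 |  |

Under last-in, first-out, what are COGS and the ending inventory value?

Sale 1 (90) [LIFO — newest first]: 45 @ $12 + 45 @ $10 = $990
Sale 2 (234) [LIFO — newest first]: 209 @ $14 + 25 @ $12 = $3,226
Total COGS = $990 + $3,226 = $4,216
Ending inventory: 60 @ $10 + 42 @ $12 = $1,104

COGS = $4,216; ending inventory = $1,104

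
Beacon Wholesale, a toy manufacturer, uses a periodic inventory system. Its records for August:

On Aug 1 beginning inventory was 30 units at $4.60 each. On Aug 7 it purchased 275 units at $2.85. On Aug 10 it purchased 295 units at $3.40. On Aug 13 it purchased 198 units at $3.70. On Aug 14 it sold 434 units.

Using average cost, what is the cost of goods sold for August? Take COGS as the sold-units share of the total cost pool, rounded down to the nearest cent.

Aug 14, sell 434: 434/798 × $2,657.35 → $1,445.22
Ending inventory (cost pool remaining) = $1,212.13

COGS = $1,445.22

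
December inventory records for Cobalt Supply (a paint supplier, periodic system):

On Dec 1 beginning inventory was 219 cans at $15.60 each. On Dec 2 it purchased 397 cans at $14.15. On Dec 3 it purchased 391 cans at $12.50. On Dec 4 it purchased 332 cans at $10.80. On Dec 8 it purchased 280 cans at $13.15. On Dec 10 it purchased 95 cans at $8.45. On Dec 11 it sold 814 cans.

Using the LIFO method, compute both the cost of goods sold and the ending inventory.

Dec 11, 814 sold [LIFO — newest first]: 95 @ $8.45 + 280 @ $13.15 + 332 @ $10.80 + 107 @ $12.50 = $9,407.85
Ending inventory: 219 @ $15.60 + 397 @ $14.15 + 284 @ $12.50 = $12,583.95

COGS = $9,407.85; ending inventory = $12,583.95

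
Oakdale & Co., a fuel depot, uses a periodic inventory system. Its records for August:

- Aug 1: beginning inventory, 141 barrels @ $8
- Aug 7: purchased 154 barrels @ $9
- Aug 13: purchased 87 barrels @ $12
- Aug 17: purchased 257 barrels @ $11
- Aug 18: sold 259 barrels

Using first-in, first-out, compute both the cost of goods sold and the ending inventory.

Aug 18, 259 sold [FIFO — oldest first]: 141 @ $8 + 118 @ $9 = $2,190
Ending inventory: 36 @ $9 + 87 @ $12 + 257 @ $11 = $4,195
Check: goods available $6,385 = COGS $2,190 + ending $4,195

COGS = $2,190; ending inventory = $4,195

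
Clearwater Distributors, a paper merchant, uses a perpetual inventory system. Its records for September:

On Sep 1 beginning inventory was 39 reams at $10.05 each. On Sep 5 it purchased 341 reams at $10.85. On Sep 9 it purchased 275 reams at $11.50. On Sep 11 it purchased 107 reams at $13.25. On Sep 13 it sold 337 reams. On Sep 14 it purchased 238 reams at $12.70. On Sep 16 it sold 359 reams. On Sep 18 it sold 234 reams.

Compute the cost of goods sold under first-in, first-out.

Sep 13, 337 sold [FIFO — oldest first]: 39 @ $10.05 + 298 @ $10.85 = $3,625.25
Sep 16, 359 sold [FIFO — oldest first]: 43 @ $10.85 + 275 @ $11.50 + 41 @ $13.25 = $4,172.30
Sep 18, 234 sold [FIFO — oldest first]: 66 @ $13.25 + 168 @ $12.70 = $3,008.10
Total COGS = $3,625.25 + $4,172.30 + $3,008.10 = $10,805.65
Ending inventory: 70 @ $12.70 = $889.00
Check: goods available $11,694.65 = COGS $10,805.65 + ending $889.00

COGS = $10,805.65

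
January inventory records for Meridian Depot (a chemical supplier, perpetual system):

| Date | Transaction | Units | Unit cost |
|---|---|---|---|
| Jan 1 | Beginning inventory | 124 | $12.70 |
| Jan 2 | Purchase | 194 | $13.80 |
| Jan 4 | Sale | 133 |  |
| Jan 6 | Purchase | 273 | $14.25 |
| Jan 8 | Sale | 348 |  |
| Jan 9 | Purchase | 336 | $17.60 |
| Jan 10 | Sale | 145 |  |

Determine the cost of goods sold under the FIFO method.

COGS = $8,758.25

Jan 4, 133 sold [FIFO — oldest first]: 124 @ $12.70 + 9 @ $13.80 = $1,699.00
Jan 8, 348 sold [FIFO — oldest first]: 185 @ $13.80 + 163 @ $14.25 = $4,875.75
Jan 10, 145 sold [FIFO — oldest first]: 110 @ $14.25 + 35 @ $17.60 = $2,183.50
Total COGS = $1,699.00 + $4,875.75 + $2,183.50 = $8,758.25
Ending inventory: 301 @ $17.60 = $5,297.60
Check: goods available $14,055.85 = COGS $8,758.25 + ending $5,297.60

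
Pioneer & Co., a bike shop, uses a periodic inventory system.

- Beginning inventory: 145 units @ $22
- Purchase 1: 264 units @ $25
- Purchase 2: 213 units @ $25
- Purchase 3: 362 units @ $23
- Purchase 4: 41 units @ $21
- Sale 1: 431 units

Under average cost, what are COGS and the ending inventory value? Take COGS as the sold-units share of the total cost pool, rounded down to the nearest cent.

Sale 1, sell 431: 431/1025 × $24,302.00 → $10,218.69
Ending inventory (cost pool remaining) = $14,083.31

COGS = $10,218.69; ending inventory = $14,083.31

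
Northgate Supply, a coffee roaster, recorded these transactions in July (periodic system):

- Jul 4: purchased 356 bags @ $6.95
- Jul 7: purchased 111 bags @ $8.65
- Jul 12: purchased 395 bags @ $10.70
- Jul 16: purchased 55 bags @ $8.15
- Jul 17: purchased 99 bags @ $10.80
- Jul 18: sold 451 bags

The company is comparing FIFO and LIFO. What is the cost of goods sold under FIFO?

FIFO COGS: 356 @ $6.95 + 95 @ $8.65 = $3,295.95
LIFO COGS: 99 @ $10.80 + 55 @ $8.15 + 297 @ $10.70 = $4,695.35

COGS = $3,295.95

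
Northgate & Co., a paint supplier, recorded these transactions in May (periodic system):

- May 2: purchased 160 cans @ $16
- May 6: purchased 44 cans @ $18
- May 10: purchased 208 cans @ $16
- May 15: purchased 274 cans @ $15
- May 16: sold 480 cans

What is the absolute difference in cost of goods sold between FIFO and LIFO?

FIFO COGS: 160 @ $16 + 44 @ $18 + 208 @ $16 + 68 @ $15 = $7,700
LIFO COGS: 274 @ $15 + 206 @ $16 = $7,406
Difference = |$7,700 − $7,406| = $294

$294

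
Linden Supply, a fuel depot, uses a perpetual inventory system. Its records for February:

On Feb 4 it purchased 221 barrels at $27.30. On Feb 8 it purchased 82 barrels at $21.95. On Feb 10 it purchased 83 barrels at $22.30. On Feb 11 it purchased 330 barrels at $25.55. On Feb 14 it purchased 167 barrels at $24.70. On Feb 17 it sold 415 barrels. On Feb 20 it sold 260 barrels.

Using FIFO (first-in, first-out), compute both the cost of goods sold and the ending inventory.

Feb 17, 415 sold [FIFO — oldest first]: 221 @ $27.30 + 82 @ $21.95 + 83 @ $22.30 + 29 @ $25.55 = $10,425.05
Feb 20, 260 sold [FIFO — oldest first]: 260 @ $25.55 = $6,643.00
Total COGS = $10,425.05 + $6,643.00 = $17,068.05
Ending inventory: 41 @ $25.55 + 167 @ $24.70 = $5,172.45

COGS = $17,068.05; ending inventory = $5,172.45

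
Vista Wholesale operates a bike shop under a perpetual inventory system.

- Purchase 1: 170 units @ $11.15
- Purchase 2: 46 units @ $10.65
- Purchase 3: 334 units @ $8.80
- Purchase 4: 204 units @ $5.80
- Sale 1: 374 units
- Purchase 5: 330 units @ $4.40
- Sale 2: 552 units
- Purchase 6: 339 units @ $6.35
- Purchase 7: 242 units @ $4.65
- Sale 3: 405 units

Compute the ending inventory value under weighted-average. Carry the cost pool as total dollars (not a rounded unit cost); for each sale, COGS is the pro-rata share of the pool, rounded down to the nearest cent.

After Purchase 1: 170 on hand, pool $1,895.50 (≈ $11.1500 each)
After Purchase 2: 216 on hand, pool $2,385.40 (≈ $11.0435 each)
After Purchase 3: 550 on hand, pool $5,324.60 (≈ $9.6811 each)
After Purchase 4: 754 on hand, pool $6,507.80 (≈ $8.6310 each)
Sale 1, sell 374: 374/754 × $6,507.80 → $3,228.00
After Purchase 5: 710 on hand, pool $4,731.80 (≈ $6.6645 each)
Sale 2, sell 552: 552/710 × $4,731.80 → $3,678.80
After Purchase 6: 497 on hand, pool $3,205.65 (≈ $6.4500 each)
After Purchase 7: 739 on hand, pool $4,330.95 (≈ $5.8606 each)
Sale 3, sell 405: 405/739 × $4,330.95 → $2,373.52
Total COGS = $3,228.00 + $3,678.80 + $2,373.52 = $9,280.32
Ending inventory (cost pool remaining) = $1,957.43
Check: goods available $11,237.75 = COGS $9,280.32 + ending $1,957.43

Ending inventory = $1,957.43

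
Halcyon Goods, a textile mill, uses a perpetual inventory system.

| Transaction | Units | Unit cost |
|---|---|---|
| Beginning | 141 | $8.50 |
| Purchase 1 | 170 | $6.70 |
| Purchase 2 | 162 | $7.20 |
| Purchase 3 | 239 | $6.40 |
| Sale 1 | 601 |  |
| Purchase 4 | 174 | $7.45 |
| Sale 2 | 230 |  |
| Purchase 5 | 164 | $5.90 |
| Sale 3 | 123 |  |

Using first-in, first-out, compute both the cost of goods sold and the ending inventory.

COGS = $6,731.00; ending inventory = $566.40

Sale 1 (601) [FIFO — oldest first]: 141 @ $8.50 + 170 @ $6.70 + 162 @ $7.20 + 128 @ $6.40 = $4,323.10
Sale 2 (230) [FIFO — oldest first]: 111 @ $6.40 + 119 @ $7.45 = $1,596.95
Sale 3 (123) [FIFO — oldest first]: 55 @ $7.45 + 68 @ $5.90 = $810.95
Total COGS = $4,323.10 + $1,596.95 + $810.95 = $6,731.00
Ending inventory: 96 @ $5.90 = $566.40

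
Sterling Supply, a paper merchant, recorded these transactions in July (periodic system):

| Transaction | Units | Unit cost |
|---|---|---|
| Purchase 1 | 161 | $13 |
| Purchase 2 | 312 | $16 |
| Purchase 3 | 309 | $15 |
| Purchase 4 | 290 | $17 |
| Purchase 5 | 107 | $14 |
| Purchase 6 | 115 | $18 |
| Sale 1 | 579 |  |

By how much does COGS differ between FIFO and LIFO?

$828

FIFO COGS: 161 @ $13 + 312 @ $16 + 106 @ $15 = $8,675
LIFO COGS: 115 @ $18 + 107 @ $14 + 290 @ $17 + 67 @ $15 = $9,503
Difference = |$8,675 − $9,503| = $828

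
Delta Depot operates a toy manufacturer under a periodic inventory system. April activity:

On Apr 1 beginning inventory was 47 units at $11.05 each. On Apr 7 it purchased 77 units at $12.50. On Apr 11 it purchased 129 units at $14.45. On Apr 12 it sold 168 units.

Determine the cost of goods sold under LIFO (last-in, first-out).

COGS = $2,351.55

Apr 12, 168 sold [LIFO — newest first]: 129 @ $14.45 + 39 @ $12.50 = $2,351.55
Ending inventory: 47 @ $11.05 + 38 @ $12.50 = $994.35
Check: goods available $3,345.90 = COGS $2,351.55 + ending $994.35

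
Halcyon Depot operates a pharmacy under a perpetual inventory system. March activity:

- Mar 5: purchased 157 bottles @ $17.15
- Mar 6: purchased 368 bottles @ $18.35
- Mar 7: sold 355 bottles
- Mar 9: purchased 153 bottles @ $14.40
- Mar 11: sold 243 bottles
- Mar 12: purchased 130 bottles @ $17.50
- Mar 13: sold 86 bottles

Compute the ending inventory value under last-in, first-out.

Ending inventory = $2,142.00

Mar 7, 355 sold [LIFO — newest first]: 355 @ $18.35 = $6,514.25
Mar 11, 243 sold [LIFO — newest first]: 153 @ $14.40 + 13 @ $18.35 + 77 @ $17.15 = $3,762.30
Mar 13, 86 sold [LIFO — newest first]: 86 @ $17.50 = $1,505.00
Total COGS = $6,514.25 + $3,762.30 + $1,505.00 = $11,781.55
Ending inventory: 80 @ $17.15 + 44 @ $17.50 = $2,142.00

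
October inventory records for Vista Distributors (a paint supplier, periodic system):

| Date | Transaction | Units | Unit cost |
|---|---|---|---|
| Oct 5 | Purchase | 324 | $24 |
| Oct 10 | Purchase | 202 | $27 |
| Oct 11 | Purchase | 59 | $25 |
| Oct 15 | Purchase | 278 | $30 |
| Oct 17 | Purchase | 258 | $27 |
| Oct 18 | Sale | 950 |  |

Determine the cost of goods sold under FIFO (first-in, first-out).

Oct 18, 950 sold [FIFO — oldest first]: 324 @ $24 + 202 @ $27 + 59 @ $25 + 278 @ $30 + 87 @ $27 = $25,394
Ending inventory: 171 @ $27 = $4,617
Check: goods available $30,011 = COGS $25,394 + ending $4,617

COGS = $25,394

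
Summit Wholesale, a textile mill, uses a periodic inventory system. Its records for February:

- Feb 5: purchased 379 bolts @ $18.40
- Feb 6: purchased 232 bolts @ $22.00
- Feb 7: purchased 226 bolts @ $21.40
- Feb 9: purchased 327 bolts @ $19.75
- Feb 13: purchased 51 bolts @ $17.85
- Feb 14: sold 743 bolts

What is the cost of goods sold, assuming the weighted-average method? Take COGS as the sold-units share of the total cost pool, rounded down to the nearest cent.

Feb 14, sell 743: 743/1215 × $24,282.60 → $14,849.35
Ending inventory (cost pool remaining) = $9,433.25

COGS = $14,849.35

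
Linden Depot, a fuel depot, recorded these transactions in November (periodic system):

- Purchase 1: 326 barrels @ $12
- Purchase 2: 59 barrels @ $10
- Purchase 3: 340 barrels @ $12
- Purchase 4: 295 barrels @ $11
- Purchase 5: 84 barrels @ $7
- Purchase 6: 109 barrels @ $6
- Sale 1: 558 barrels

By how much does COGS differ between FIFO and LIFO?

FIFO COGS: 326 @ $12 + 59 @ $10 + 173 @ $12 = $6,578
LIFO COGS: 109 @ $6 + 84 @ $7 + 295 @ $11 + 70 @ $12 = $5,327
Difference = |$6,578 − $5,327| = $1,251

$1,251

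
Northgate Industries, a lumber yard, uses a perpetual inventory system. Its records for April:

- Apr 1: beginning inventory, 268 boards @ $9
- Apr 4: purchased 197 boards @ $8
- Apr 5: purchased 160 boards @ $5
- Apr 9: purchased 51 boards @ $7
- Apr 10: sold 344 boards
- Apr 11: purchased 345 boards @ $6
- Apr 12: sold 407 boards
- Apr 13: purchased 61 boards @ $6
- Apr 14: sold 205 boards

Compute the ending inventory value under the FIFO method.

Ending inventory = $756

Apr 10, 344 sold [FIFO — oldest first]: 268 @ $9 + 76 @ $8 = $3,020
Apr 12, 407 sold [FIFO — oldest first]: 121 @ $8 + 160 @ $5 + 51 @ $7 + 75 @ $6 = $2,575
Apr 14, 205 sold [FIFO — oldest first]: 205 @ $6 = $1,230
Total COGS = $3,020 + $2,575 + $1,230 = $6,825
Ending inventory: 65 @ $6 + 61 @ $6 = $756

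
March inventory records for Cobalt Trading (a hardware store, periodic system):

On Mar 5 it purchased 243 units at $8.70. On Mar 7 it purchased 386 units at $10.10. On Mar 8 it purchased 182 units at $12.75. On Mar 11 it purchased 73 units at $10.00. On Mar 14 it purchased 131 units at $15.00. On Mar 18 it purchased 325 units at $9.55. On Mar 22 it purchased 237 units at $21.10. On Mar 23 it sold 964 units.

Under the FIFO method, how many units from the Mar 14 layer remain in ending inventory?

Mar 23, 964 sold [FIFO — oldest first]: 243 @ $8.70 + 386 @ $10.10 + 182 @ $12.75 + 73 @ $10.00 + 80 @ $15.00 = $10,263.20
Ending inventory: 51 @ $15.00 + 325 @ $9.55 + 237 @ $21.10 = $8,869.45

51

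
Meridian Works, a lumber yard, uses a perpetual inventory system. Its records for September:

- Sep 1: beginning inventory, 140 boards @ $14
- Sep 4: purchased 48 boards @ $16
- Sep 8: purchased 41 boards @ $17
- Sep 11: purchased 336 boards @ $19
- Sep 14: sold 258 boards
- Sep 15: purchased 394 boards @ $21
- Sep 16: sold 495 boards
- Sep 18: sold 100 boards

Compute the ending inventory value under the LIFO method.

Sep 14, 258 sold [LIFO — newest first]: 258 @ $19 = $4,902
Sep 16, 495 sold [LIFO — newest first]: 394 @ $21 + 78 @ $19 + 23 @ $17 = $10,147
Sep 18, 100 sold [LIFO — newest first]: 18 @ $17 + 48 @ $16 + 34 @ $14 = $1,550
Total COGS = $4,902 + $10,147 + $1,550 = $16,599
Ending inventory: 106 @ $14 = $1,484

Ending inventory = $1,484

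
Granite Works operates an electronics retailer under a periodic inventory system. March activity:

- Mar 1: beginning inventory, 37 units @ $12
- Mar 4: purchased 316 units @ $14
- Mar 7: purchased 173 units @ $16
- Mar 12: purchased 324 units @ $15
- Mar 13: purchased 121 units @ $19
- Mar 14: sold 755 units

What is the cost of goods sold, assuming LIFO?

Mar 14, 755 sold [LIFO — newest first]: 121 @ $19 + 324 @ $15 + 173 @ $16 + 137 @ $14 = $11,845
Ending inventory: 37 @ $12 + 179 @ $14 = $2,950

COGS = $11,845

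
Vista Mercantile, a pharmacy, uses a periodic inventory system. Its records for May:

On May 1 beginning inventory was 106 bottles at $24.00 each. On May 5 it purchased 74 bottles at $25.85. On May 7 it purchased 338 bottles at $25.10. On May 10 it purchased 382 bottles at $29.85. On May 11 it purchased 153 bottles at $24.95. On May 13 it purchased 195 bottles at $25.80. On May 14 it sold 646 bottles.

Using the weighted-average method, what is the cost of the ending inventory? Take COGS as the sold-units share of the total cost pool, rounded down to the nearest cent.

May 14, sell 646: 646/1248 × $33,191.75 → $17,180.98
Ending inventory (cost pool remaining) = $16,010.77

Ending inventory = $16,010.77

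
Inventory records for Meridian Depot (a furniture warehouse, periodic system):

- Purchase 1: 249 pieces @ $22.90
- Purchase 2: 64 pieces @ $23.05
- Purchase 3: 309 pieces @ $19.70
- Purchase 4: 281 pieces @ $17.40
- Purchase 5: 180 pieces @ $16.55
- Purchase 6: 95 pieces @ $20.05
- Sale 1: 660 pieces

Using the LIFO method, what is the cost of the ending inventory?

Ending inventory = $11,215.80

Sale 1 (660) [LIFO — newest first]: 95 @ $20.05 + 180 @ $16.55 + 281 @ $17.40 + 104 @ $19.70 = $11,821.95
Ending inventory: 249 @ $22.90 + 64 @ $23.05 + 205 @ $19.70 = $11,215.80
Check: goods available $23,037.75 = COGS $11,821.95 + ending $11,215.80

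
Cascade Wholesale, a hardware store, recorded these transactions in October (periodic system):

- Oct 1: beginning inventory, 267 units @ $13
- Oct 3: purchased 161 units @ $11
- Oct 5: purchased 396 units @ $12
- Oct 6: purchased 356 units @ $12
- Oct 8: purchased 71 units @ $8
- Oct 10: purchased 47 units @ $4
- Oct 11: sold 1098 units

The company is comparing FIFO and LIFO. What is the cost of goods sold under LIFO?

FIFO COGS: 267 @ $13 + 161 @ $11 + 396 @ $12 + 274 @ $12 = $13,282
LIFO COGS: 47 @ $4 + 71 @ $8 + 356 @ $12 + 396 @ $12 + 161 @ $11 + 67 @ $13 = $12,422

COGS = $12,422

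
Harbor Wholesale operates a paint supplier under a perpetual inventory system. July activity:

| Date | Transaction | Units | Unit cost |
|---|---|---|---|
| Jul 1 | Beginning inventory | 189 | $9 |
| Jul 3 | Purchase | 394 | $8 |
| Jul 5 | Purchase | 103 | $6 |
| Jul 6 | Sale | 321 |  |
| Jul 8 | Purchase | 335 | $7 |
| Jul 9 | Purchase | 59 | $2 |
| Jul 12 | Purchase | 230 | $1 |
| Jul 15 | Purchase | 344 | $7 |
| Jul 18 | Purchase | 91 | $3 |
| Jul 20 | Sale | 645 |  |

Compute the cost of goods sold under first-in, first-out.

COGS = $7,431

Jul 6, 321 sold [FIFO — oldest first]: 189 @ $9 + 132 @ $8 = $2,757
Jul 20, 645 sold [FIFO — oldest first]: 262 @ $8 + 103 @ $6 + 280 @ $7 = $4,674
Total COGS = $2,757 + $4,674 = $7,431
Ending inventory: 55 @ $7 + 59 @ $2 + 230 @ $1 + 344 @ $7 + 91 @ $3 = $3,414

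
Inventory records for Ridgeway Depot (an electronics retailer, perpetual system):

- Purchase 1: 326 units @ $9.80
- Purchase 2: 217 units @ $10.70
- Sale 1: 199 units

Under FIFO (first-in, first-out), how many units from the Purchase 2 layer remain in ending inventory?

217

Sale 1 (199) [FIFO — oldest first]: 199 @ $9.80 = $1,950.20
Ending inventory: 127 @ $9.80 + 217 @ $10.70 = $3,566.50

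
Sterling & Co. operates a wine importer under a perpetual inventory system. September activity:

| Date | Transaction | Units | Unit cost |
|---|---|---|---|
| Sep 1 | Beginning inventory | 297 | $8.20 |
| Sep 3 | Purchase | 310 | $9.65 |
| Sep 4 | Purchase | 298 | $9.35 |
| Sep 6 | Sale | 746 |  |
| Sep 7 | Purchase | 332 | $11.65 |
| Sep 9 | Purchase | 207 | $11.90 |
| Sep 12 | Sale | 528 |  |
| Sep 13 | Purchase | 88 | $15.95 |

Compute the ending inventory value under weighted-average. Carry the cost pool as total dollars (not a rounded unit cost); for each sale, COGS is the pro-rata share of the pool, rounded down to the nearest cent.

Ending inventory = $3,297.01

After Sep 1: 297 on hand, pool $2,435.40 (≈ $8.2000 each)
After Sep 3: 607 on hand, pool $5,426.90 (≈ $8.9405 each)
After Sep 4: 905 on hand, pool $8,213.20 (≈ $9.0754 each)
Sep 6, sell 746: 746/905 × $8,213.20 → $6,770.21
After Sep 7: 491 on hand, pool $5,310.79 (≈ $10.8163 each)
After Sep 9: 698 on hand, pool $7,774.09 (≈ $11.1377 each)
Sep 12, sell 528: 528/698 × $7,774.09 → $5,880.68
After Sep 13: 258 on hand, pool $3,297.01 (≈ $12.7791 each)
Total COGS = $6,770.21 + $5,880.68 = $12,650.89
Ending inventory (cost pool remaining) = $3,297.01
Check: goods available $15,947.90 = COGS $12,650.89 + ending $3,297.01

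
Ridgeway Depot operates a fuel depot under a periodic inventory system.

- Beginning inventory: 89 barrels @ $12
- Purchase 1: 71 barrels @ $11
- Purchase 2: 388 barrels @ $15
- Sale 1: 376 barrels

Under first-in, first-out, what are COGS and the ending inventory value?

Sale 1 (376) [FIFO — oldest first]: 89 @ $12 + 71 @ $11 + 216 @ $15 = $5,089
Ending inventory: 172 @ $15 = $2,580
Check: goods available $7,669 = COGS $5,089 + ending $2,580

COGS = $5,089; ending inventory = $2,580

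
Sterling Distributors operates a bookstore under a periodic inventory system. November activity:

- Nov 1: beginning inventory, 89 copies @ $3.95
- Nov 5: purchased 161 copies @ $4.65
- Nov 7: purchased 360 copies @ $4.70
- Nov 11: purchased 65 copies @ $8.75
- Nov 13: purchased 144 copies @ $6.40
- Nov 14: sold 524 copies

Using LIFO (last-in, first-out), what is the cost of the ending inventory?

Nov 14, 524 sold [LIFO — newest first]: 144 @ $6.40 + 65 @ $8.75 + 315 @ $4.70 = $2,970.85
Ending inventory: 89 @ $3.95 + 161 @ $4.65 + 45 @ $4.70 = $1,311.70

Ending inventory = $1,311.70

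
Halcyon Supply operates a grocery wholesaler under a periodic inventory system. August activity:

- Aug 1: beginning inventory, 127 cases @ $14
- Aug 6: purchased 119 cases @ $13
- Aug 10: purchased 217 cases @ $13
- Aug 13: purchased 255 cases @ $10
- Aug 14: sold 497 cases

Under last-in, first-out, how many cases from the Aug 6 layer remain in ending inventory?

Aug 14, 497 sold [LIFO — newest first]: 255 @ $10 + 217 @ $13 + 25 @ $13 = $5,696
Ending inventory: 127 @ $14 + 94 @ $13 = $3,000
Check: goods available $8,696 = COGS $5,696 + ending $3,000

94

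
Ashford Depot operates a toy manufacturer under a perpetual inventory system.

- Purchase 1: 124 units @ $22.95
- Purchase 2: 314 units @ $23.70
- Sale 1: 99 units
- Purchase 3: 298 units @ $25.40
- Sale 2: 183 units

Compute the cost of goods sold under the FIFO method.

COGS = $6,590.40

Sale 1 (99) [FIFO — oldest first]: 99 @ $22.95 = $2,272.05
Sale 2 (183) [FIFO — oldest first]: 25 @ $22.95 + 158 @ $23.70 = $4,318.35
Total COGS = $2,272.05 + $4,318.35 = $6,590.40
Ending inventory: 156 @ $23.70 + 298 @ $25.40 = $11,266.40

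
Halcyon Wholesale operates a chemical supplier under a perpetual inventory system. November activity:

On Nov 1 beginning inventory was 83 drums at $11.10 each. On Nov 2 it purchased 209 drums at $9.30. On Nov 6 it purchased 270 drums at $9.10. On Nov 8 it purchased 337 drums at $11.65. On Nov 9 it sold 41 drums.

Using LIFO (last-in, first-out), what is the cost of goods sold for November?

COGS = $477.65

Nov 9, 41 sold [LIFO — newest first]: 41 @ $11.65 = $477.65
Ending inventory: 83 @ $11.10 + 209 @ $9.30 + 270 @ $9.10 + 296 @ $11.65 = $8,770.40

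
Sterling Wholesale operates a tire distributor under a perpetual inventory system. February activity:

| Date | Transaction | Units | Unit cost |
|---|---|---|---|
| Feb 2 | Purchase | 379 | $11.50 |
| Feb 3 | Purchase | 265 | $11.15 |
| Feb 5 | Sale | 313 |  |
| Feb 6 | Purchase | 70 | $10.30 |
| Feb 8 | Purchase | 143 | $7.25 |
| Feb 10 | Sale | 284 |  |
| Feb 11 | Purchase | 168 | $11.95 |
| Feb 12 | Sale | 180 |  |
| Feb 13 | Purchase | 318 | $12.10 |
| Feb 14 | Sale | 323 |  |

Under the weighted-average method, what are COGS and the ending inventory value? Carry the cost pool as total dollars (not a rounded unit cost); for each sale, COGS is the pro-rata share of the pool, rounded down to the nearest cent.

After Feb 2: 379 on hand, pool $4,358.50 (≈ $11.5000 each)
After Feb 3: 644 on hand, pool $7,313.25 (≈ $11.3560 each)
Feb 5, sell 313: 313/644 × $7,313.25 → $3,554.42
After Feb 6: 401 on hand, pool $4,479.83 (≈ $11.1716 each)
After Feb 8: 544 on hand, pool $5,516.58 (≈ $10.1408 each)
Feb 10, sell 284: 284/544 × $5,516.58 → $2,879.97
After Feb 11: 428 on hand, pool $4,644.21 (≈ $10.8510 each)
Feb 12, sell 180: 180/428 × $4,644.21 → $1,953.17
After Feb 13: 566 on hand, pool $6,538.84 (≈ $11.5527 each)
Feb 14, sell 323: 323/566 × $6,538.84 → $3,731.52
Total COGS = $3,554.42 + $2,879.97 + $1,953.17 + $3,731.52 = $12,119.08
Ending inventory (cost pool remaining) = $2,807.32

COGS = $12,119.08; ending inventory = $2,807.32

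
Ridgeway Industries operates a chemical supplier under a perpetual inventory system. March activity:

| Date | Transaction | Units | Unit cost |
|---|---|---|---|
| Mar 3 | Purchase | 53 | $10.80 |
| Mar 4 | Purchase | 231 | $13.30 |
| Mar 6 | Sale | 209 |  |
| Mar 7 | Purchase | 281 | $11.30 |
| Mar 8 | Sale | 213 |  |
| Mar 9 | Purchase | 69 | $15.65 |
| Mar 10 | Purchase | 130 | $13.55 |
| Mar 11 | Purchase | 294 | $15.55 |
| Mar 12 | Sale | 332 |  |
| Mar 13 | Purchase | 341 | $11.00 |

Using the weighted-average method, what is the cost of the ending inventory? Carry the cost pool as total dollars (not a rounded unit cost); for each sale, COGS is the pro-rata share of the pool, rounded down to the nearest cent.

After Mar 3: 53 on hand, pool $572.40 (≈ $10.8000 each)
After Mar 4: 284 on hand, pool $3,644.70 (≈ $12.8335 each)
Mar 6, sell 209: 209/284 × $3,644.70 → $2,682.19
After Mar 7: 356 on hand, pool $4,137.81 (≈ $11.6231 each)
Mar 8, sell 213: 213/356 × $4,137.81 → $2,475.71
After Mar 9: 212 on hand, pool $2,741.95 (≈ $12.9337 each)
After Mar 10: 342 on hand, pool $4,503.45 (≈ $13.1680 each)
After Mar 11: 636 on hand, pool $9,075.15 (≈ $14.2691 each)
Mar 12, sell 332: 332/636 × $9,075.15 → $4,737.34
After Mar 13: 645 on hand, pool $8,088.81 (≈ $12.5408 each)
Total COGS = $2,682.19 + $2,475.71 + $4,737.34 = $9,895.24
Ending inventory (cost pool remaining) = $8,088.81

Ending inventory = $8,088.81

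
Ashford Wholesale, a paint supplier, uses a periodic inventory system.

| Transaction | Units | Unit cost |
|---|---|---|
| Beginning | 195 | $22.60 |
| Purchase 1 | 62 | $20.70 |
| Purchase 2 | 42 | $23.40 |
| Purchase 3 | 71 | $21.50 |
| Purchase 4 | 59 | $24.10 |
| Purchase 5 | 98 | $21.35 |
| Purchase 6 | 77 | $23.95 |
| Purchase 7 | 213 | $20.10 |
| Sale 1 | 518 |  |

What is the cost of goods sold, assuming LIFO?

COGS = $11,166.15

Sale 1 (518) [LIFO — newest first]: 213 @ $20.10 + 77 @ $23.95 + 98 @ $21.35 + 59 @ $24.10 + 71 @ $21.50 = $11,166.15
Ending inventory: 195 @ $22.60 + 62 @ $20.70 + 42 @ $23.40 = $6,673.20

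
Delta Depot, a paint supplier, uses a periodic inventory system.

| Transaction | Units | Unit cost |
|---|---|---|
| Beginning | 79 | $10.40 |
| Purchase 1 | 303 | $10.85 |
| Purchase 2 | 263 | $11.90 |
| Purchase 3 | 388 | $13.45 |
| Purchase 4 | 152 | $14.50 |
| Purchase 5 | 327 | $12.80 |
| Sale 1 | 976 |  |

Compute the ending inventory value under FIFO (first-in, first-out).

Ending inventory = $7,156.25

Sale 1 (976) [FIFO — oldest first]: 79 @ $10.40 + 303 @ $10.85 + 263 @ $11.90 + 331 @ $13.45 = $11,690.80
Ending inventory: 57 @ $13.45 + 152 @ $14.50 + 327 @ $12.80 = $7,156.25
Check: goods available $18,847.05 = COGS $11,690.80 + ending $7,156.25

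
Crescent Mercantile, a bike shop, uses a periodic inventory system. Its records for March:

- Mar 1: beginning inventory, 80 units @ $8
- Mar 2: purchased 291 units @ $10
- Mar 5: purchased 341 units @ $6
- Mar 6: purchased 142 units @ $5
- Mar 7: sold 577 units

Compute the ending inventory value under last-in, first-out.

Mar 7, 577 sold [LIFO — newest first]: 142 @ $5 + 341 @ $6 + 94 @ $10 = $3,696
Ending inventory: 80 @ $8 + 197 @ $10 = $2,610

Ending inventory = $2,610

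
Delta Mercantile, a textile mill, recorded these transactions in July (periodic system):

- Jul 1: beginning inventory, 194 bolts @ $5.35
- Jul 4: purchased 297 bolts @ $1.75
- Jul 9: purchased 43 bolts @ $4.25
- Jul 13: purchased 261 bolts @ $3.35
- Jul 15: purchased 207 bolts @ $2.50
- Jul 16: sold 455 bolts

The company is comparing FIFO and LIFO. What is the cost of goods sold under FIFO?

COGS = $1,494.65

FIFO COGS: 194 @ $5.35 + 261 @ $1.75 = $1,494.65
LIFO COGS: 207 @ $2.50 + 248 @ $3.35 = $1,348.30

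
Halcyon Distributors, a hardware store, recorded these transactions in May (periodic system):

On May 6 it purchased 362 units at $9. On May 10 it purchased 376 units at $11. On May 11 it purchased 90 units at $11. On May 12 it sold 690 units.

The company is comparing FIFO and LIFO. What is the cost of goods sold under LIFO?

FIFO COGS: 362 @ $9 + 328 @ $11 = $6,866
LIFO COGS: 90 @ $11 + 376 @ $11 + 224 @ $9 = $7,142

COGS = $7,142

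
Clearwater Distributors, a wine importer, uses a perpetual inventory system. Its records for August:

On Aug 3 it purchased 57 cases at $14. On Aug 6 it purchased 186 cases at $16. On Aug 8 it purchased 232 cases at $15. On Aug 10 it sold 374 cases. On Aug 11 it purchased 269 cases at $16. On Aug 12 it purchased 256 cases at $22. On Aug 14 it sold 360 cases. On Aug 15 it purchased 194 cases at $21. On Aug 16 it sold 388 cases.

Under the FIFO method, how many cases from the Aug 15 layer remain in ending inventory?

Aug 10, 374 sold [FIFO — oldest first]: 57 @ $14 + 186 @ $16 + 131 @ $15 = $5,739
Aug 14, 360 sold [FIFO — oldest first]: 101 @ $15 + 259 @ $16 = $5,659
Aug 16, 388 sold [FIFO — oldest first]: 10 @ $16 + 256 @ $22 + 122 @ $21 = $8,354
Total COGS = $5,739 + $5,659 + $8,354 = $19,752
Ending inventory: 72 @ $21 = $1,512
Check: goods available $21,264 = COGS $19,752 + ending $1,512

72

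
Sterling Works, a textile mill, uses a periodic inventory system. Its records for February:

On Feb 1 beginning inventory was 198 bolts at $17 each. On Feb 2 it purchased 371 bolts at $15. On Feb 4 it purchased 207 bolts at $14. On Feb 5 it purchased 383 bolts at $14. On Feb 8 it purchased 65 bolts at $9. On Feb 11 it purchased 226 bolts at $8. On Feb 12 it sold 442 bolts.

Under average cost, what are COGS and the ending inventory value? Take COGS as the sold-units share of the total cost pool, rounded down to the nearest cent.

COGS = $5,969.74; ending inventory = $13,614.26

Feb 12, sell 442: 442/1450 × $19,584.00 → $5,969.74
Ending inventory (cost pool remaining) = $13,614.26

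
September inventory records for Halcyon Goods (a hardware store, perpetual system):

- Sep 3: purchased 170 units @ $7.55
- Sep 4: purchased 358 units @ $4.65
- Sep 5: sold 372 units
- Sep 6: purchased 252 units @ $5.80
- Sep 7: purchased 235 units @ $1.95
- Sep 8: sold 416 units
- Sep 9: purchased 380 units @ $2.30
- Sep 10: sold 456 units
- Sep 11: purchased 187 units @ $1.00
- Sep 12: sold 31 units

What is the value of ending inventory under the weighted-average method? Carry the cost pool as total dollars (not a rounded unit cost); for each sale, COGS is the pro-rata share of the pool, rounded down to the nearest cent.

Ending inventory = $589.96

After Sep 3: 170 on hand, pool $1,283.50 (≈ $7.5500 each)
After Sep 4: 528 on hand, pool $2,948.20 (≈ $5.5837 each)
Sep 5, sell 372: 372/528 × $2,948.20 → $2,077.14
After Sep 6: 408 on hand, pool $2,332.66 (≈ $5.7173 each)
After Sep 7: 643 on hand, pool $2,790.91 (≈ $4.3405 each)
Sep 8, sell 416: 416/643 × $2,790.91 → $1,805.62
After Sep 9: 607 on hand, pool $1,859.29 (≈ $3.0631 each)
Sep 10, sell 456: 456/607 × $1,859.29 → $1,396.76
After Sep 11: 338 on hand, pool $649.53 (≈ $1.9217 each)
Sep 12, sell 31: 31/338 × $649.53 → $59.57
Total COGS = $2,077.14 + $1,805.62 + $1,396.76 + $59.57 = $5,339.09
Ending inventory (cost pool remaining) = $589.96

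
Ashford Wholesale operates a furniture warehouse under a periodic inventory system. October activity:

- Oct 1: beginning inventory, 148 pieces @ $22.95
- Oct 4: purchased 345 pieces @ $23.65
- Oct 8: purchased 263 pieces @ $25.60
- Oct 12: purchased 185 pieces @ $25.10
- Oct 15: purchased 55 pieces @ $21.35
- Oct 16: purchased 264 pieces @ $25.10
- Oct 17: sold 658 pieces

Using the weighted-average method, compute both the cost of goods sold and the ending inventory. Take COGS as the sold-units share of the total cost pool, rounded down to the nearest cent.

COGS = $16,049.35; ending inventory = $14,683.45

Oct 17, sell 658: 658/1260 × $30,732.80 → $16,049.35
Ending inventory (cost pool remaining) = $14,683.45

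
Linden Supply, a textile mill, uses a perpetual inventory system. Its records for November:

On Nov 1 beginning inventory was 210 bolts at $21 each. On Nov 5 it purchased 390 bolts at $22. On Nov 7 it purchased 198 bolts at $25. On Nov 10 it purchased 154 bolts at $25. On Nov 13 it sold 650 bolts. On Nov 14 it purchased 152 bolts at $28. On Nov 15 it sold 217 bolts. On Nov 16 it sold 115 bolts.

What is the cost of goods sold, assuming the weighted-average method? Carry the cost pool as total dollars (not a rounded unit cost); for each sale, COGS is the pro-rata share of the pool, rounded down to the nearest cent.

After Nov 1: 210 on hand, pool $4,410.00 (≈ $21.0000 each)
After Nov 5: 600 on hand, pool $12,990.00 (≈ $21.6500 each)
After Nov 7: 798 on hand, pool $17,940.00 (≈ $22.4812 each)
After Nov 10: 952 on hand, pool $21,790.00 (≈ $22.8887 each)
Nov 13, sell 650: 650/952 × $21,790.00 → $14,877.62
After Nov 14: 454 on hand, pool $11,168.38 (≈ $24.6000 each)
Nov 15, sell 217: 217/454 × $11,168.38 → $5,338.19
Nov 16, sell 115: 115/237 × $5,830.19 → $2,828.99
Total COGS = $14,877.62 + $5,338.19 + $2,828.99 = $23,044.80
Ending inventory (cost pool remaining) = $3,001.20
Check: goods available $26,046.00 = COGS $23,044.80 + ending $3,001.20

COGS = $23,044.80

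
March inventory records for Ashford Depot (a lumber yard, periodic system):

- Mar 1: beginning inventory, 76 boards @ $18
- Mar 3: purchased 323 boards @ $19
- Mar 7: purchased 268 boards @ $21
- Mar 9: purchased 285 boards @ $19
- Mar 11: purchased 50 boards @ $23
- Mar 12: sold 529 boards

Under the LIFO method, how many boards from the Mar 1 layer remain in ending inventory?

Mar 12, 529 sold [LIFO — newest first]: 50 @ $23 + 285 @ $19 + 194 @ $21 = $10,639
Ending inventory: 76 @ $18 + 323 @ $19 + 74 @ $21 = $9,059

76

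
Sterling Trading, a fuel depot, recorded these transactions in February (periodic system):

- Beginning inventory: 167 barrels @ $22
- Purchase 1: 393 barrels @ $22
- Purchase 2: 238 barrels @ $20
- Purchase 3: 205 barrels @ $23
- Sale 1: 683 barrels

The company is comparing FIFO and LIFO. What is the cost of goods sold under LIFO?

FIFO COGS: 167 @ $22 + 393 @ $22 + 123 @ $20 = $14,780
LIFO COGS: 205 @ $23 + 238 @ $20 + 240 @ $22 = $14,755

COGS = $14,755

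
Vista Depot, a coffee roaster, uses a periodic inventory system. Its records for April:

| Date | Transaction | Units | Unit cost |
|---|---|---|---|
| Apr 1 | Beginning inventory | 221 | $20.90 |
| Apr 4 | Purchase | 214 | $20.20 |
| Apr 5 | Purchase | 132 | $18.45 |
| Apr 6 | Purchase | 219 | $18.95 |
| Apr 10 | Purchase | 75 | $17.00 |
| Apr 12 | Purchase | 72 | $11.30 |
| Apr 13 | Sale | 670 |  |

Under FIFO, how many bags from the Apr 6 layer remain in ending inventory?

116

Apr 13, 670 sold [FIFO — oldest first]: 221 @ $20.90 + 214 @ $20.20 + 132 @ $18.45 + 103 @ $18.95 = $13,328.95
Ending inventory: 116 @ $18.95 + 75 @ $17.00 + 72 @ $11.30 = $4,286.80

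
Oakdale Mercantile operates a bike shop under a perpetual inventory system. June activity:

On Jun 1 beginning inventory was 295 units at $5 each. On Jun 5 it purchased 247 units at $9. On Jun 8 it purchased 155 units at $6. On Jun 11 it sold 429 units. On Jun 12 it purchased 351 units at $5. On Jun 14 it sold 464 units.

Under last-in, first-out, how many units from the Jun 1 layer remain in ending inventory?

Jun 11, 429 sold [LIFO — newest first]: 155 @ $6 + 247 @ $9 + 27 @ $5 = $3,288
Jun 14, 464 sold [LIFO — newest first]: 351 @ $5 + 113 @ $5 = $2,320
Total COGS = $3,288 + $2,320 = $5,608
Ending inventory: 155 @ $5 = $775

155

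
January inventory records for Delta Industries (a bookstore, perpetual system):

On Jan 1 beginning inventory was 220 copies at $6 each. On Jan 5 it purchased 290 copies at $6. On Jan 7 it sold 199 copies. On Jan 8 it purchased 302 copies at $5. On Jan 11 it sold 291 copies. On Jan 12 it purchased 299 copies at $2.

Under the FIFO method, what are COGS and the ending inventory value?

COGS = $2,940; ending inventory = $2,228

Jan 7, 199 sold [FIFO — oldest first]: 199 @ $6 = $1,194
Jan 11, 291 sold [FIFO — oldest first]: 21 @ $6 + 270 @ $6 = $1,746
Total COGS = $1,194 + $1,746 = $2,940
Ending inventory: 20 @ $6 + 302 @ $5 + 299 @ $2 = $2,228
Check: goods available $5,168 = COGS $2,940 + ending $2,228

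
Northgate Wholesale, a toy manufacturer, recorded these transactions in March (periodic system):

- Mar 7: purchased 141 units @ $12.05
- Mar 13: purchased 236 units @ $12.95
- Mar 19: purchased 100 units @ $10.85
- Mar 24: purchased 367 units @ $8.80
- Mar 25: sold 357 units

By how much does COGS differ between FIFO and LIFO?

$1,354.65

FIFO COGS: 141 @ $12.05 + 216 @ $12.95 = $4,496.25
LIFO COGS: 357 @ $8.80 = $3,141.60
Difference = |$4,496.25 − $3,141.60| = $1,354.65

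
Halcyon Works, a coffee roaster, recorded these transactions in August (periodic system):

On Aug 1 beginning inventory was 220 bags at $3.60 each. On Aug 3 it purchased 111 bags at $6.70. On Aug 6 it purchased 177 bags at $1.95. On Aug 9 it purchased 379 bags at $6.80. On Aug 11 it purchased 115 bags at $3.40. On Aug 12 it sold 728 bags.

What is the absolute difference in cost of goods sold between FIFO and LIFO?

$318.40

FIFO COGS: 220 @ $3.60 + 111 @ $6.70 + 177 @ $1.95 + 220 @ $6.80 = $3,376.85
LIFO COGS: 115 @ $3.40 + 379 @ $6.80 + 177 @ $1.95 + 57 @ $6.70 = $3,695.25
Difference = |$3,376.85 − $3,695.25| = $318.40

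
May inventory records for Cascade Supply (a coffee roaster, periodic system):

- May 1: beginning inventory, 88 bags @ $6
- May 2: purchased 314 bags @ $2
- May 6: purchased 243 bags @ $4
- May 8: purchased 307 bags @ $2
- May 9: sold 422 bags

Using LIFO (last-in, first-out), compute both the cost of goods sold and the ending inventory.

May 9, 422 sold [LIFO — newest first]: 307 @ $2 + 115 @ $4 = $1,074
Ending inventory: 88 @ $6 + 314 @ $2 + 128 @ $4 = $1,668
Check: goods available $2,742 = COGS $1,074 + ending $1,668

COGS = $1,074; ending inventory = $1,668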